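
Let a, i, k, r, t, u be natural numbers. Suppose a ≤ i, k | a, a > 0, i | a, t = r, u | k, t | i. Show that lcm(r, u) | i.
t = r and t | i, so r | i. i | a and a > 0, therefore i ≤ a. Since a ≤ i, a = i. From u | k and k | a, u | a. a = i, so u | i. Because r | i, lcm(r, u) | i.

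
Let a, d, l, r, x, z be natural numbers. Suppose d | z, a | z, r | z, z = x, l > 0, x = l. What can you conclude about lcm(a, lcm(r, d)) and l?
lcm(a, lcm(r, d)) ≤ l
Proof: z = x and x = l, so z = l. r | z and d | z, thus lcm(r, d) | z. a | z, so lcm(a, lcm(r, d)) | z. z = l, so lcm(a, lcm(r, d)) | l. l > 0, so lcm(a, lcm(r, d)) ≤ l.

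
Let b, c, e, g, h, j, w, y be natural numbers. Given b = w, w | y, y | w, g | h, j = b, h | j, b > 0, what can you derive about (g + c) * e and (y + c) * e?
(g + c) * e ≤ (y + c) * e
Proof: w | y and y | w, therefore w = y. b = w, so b = y. From j = b and h | j, h | b. g | h, so g | b. b > 0, so g ≤ b. Since b = y, g ≤ y. Then g + c ≤ y + c. Then (g + c) * e ≤ (y + c) * e.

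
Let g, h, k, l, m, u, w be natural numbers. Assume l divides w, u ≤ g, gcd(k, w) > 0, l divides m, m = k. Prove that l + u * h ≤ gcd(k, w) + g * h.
m = k and l divides m, so l divides k. Since l divides w, l divides gcd(k, w). gcd(k, w) > 0, so l ≤ gcd(k, w). u ≤ g. By multiplying by a non-negative, u * h ≤ g * h. l ≤ gcd(k, w), so l + u * h ≤ gcd(k, w) + g * h.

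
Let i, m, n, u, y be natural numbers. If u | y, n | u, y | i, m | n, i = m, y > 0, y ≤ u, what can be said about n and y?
n = y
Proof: u | y and y > 0, thus u ≤ y. y ≤ u, so u = y. Since n | u, n | y. From i = m and y | i, y | m. m | n, so y | n. Since n | y, n = y.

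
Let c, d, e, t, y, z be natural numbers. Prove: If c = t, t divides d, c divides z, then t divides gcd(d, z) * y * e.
c = t and c divides z, so t divides z. t divides d, so t divides gcd(d, z). Then t divides gcd(d, z) * y. Then t divides gcd(d, z) * y * e.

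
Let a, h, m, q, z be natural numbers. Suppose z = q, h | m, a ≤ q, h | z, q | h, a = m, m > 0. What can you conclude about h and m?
h = m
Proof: Since h | m and m > 0, h ≤ m. z = q and h | z, so h | q. Since q | h, q = h. Since a ≤ q, a ≤ h. Since a = m, m ≤ h. h ≤ m, so h = m.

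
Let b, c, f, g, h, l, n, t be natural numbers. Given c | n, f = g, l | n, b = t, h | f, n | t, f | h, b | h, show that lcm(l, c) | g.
l | n and c | n, thus lcm(l, c) | n. h | f and f | h, hence h = f. Since f = g, h = g. Because b = t and b | h, t | h. n | t, so n | h. Since h = g, n | g. lcm(l, c) | n, so lcm(l, c) | g.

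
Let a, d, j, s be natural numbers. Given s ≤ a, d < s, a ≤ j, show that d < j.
From s ≤ a and a ≤ j, s ≤ j. From d < s, d < j.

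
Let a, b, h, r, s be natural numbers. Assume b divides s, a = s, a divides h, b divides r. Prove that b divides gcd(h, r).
From a = s and a divides h, s divides h. b divides s, so b divides h. Since b divides r, b divides gcd(h, r).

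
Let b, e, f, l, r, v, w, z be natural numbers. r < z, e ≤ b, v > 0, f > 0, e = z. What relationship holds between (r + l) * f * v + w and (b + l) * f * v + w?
(r + l) * f * v + w < (b + l) * f * v + w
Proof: e = z and e ≤ b, therefore z ≤ b. Since r < z, r < b. Then r + l < b + l. From f > 0, by multiplying by a positive, (r + l) * f < (b + l) * f. Because v > 0, by multiplying by a positive, (r + l) * f * v < (b + l) * f * v. Then (r + l) * f * v + w < (b + l) * f * v + w.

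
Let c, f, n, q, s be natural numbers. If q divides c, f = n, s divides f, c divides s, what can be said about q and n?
q divides n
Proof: c divides s and s divides f, therefore c divides f. f = n, so c divides n. Since q divides c, q divides n.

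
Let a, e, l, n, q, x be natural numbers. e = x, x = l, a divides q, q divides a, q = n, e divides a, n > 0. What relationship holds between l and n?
l ≤ n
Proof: e = x and x = l, therefore e = l. Since a divides q and q divides a, a = q. q = n, so a = n. e divides a, so e divides n. n > 0, so e ≤ n. e = l, so l ≤ n.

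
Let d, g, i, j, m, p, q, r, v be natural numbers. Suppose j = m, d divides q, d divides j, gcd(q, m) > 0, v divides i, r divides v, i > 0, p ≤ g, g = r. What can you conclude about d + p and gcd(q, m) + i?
d + p ≤ gcd(q, m) + i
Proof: Because j = m and d divides j, d divides m. d divides q, so d divides gcd(q, m). Since gcd(q, m) > 0, d ≤ gcd(q, m). Since g = r and p ≤ g, p ≤ r. Because r divides v and v divides i, r divides i. Since i > 0, r ≤ i. p ≤ r, so p ≤ i. d ≤ gcd(q, m), so d + p ≤ gcd(q, m) + i.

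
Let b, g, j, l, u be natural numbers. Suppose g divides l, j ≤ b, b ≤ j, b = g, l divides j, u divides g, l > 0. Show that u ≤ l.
Since j ≤ b and b ≤ j, j = b. b = g, so j = g. Since l divides j, l divides g. Since g divides l, g = l. Since u divides g, u divides l. Since l > 0, u ≤ l.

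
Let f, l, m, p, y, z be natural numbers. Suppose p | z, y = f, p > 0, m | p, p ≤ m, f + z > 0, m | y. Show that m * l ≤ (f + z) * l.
y = f and m | y, hence m | f. From m | p and p > 0, m ≤ p. p ≤ m, so p = m. Since p | z, m | z. m | f, so m | f + z. Since f + z > 0, m ≤ f + z. Then m * l ≤ (f + z) * l.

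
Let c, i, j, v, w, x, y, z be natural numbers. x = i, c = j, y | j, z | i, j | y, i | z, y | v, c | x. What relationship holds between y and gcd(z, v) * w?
y | gcd(z, v) * w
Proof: i | z and z | i, hence i = z. Since x = i, x = z. j | y and y | j, so j = y. Since c = j, c = y. Since c | x, y | x. x = z, so y | z. y | v, so y | gcd(z, v). Then y | gcd(z, v) * w.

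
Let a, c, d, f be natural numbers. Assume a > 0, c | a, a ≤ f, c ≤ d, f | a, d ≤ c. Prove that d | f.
Since f | a and a > 0, f ≤ a. a ≤ f, so a = f. c ≤ d and d ≤ c, hence c = d. Because c | a, d | a. Since a = f, d | f.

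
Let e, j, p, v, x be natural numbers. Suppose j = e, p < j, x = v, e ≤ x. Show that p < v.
j = e and p < j, thus p < e. x = v and e ≤ x, therefore e ≤ v. p < e, so p < v.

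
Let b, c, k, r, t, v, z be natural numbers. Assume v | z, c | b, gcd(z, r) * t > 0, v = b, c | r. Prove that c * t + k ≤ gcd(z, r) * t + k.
v = b and v | z, therefore b | z. Since c | b, c | z. Since c | r, c | gcd(z, r). Then c * t | gcd(z, r) * t. gcd(z, r) * t > 0, so c * t ≤ gcd(z, r) * t. Then c * t + k ≤ gcd(z, r) * t + k.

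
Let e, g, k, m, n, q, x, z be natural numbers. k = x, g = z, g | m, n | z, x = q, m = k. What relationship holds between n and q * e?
n | q * e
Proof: m = k and k = x, so m = x. Because x = q, m = q. Since g = z and g | m, z | m. n | z, so n | m. Because m = q, n | q. Then n | q * e.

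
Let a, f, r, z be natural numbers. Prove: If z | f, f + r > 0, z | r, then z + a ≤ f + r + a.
z | f and z | r, therefore z | f + r. Since f + r > 0, z ≤ f + r. Then z + a ≤ f + r + a.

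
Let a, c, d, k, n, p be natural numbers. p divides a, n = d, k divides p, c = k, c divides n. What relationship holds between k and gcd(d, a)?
k divides gcd(d, a)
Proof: c = k and c divides n, hence k divides n. From n = d, k divides d. k divides p and p divides a, so k divides a. Since k divides d, k divides gcd(d, a).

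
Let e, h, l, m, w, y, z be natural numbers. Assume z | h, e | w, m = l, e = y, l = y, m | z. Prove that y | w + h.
e = y and e | w, thus y | w. m = l and l = y, so m = y. Because m | z and z | h, m | h. Since m = y, y | h. y | w, so y | w + h.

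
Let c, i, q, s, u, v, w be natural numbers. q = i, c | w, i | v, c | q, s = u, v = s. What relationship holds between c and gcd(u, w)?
c | gcd(u, w)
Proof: v = s and s = u, therefore v = u. q = i and c | q, therefore c | i. From i | v, c | v. Since v = u, c | u. c | w, so c | gcd(u, w).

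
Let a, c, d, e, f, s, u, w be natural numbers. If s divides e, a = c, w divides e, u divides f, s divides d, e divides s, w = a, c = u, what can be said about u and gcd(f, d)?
u divides gcd(f, d)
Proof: Because a = c and c = u, a = u. e divides s and s divides e, hence e = s. Since w divides e, w divides s. Since w = a, a divides s. Since s divides d, a divides d. Since a = u, u divides d. Since u divides f, u divides gcd(f, d).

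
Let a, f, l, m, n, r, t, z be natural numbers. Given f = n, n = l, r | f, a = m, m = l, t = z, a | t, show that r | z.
From f = n and n = l, f = l. Since r | f, r | l. Since a = m and m = l, a = l. Because t = z and a | t, a | z. a = l, so l | z. Since r | l, r | z.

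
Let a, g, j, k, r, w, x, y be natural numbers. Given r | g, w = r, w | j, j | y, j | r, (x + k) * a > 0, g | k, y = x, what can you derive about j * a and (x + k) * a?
j * a ≤ (x + k) * a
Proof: y = x and j | y, hence j | x. w = r and w | j, hence r | j. Since j | r, r = j. r | g and g | k, so r | k. Because r = j, j | k. Since j | x, j | x + k. Then j * a | (x + k) * a. (x + k) * a > 0, so j * a ≤ (x + k) * a.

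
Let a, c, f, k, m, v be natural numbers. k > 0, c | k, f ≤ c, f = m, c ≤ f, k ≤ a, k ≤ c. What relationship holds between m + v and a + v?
m + v ≤ a + v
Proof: Since c | k and k > 0, c ≤ k. Since k ≤ c, k = c. From c ≤ f and f ≤ c, c = f. Since k = c, k = f. Since k ≤ a, f ≤ a. f = m, so m ≤ a. Then m + v ≤ a + v.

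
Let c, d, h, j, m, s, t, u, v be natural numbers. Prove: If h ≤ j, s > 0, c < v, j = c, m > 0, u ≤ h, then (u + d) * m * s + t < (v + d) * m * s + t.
u ≤ h and h ≤ j, hence u ≤ j. Since j = c, u ≤ c. Because c < v, u < v. Then u + d < v + d. m > 0, so (u + d) * m < (v + d) * m. s > 0, so (u + d) * m * s < (v + d) * m * s. Then (u + d) * m * s + t < (v + d) * m * s + t.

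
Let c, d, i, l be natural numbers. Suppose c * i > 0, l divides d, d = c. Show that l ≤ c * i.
d = c and l divides d, therefore l divides c. Then l divides c * i. Since c * i > 0, l ≤ c * i.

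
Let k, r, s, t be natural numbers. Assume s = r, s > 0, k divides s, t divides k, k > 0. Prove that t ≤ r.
t divides k and k > 0, so t ≤ k. From k divides s and s > 0, k ≤ s. Because s = r, k ≤ r. t ≤ k, so t ≤ r.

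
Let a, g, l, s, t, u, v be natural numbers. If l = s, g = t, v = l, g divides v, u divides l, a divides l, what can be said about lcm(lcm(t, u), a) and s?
lcm(lcm(t, u), a) divides s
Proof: Because v = l and g divides v, g divides l. g = t, so t divides l. Since u divides l, lcm(t, u) divides l. a divides l, so lcm(lcm(t, u), a) divides l. Since l = s, lcm(lcm(t, u), a) divides s.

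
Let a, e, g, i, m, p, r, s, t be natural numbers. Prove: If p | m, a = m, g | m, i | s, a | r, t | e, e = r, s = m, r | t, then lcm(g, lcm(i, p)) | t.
e = r and t | e, hence t | r. Since r | t, r = t. Since s = m and i | s, i | m. Since p | m, lcm(i, p) | m. g | m, so lcm(g, lcm(i, p)) | m. a = m and a | r, hence m | r. Since lcm(g, lcm(i, p)) | m, lcm(g, lcm(i, p)) | r. Since r = t, lcm(g, lcm(i, p)) | t.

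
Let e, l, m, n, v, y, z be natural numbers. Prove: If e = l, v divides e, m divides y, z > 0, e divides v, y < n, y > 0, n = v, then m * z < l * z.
v divides e and e divides v, so v = e. n = v, so n = e. e = l, so n = l. Since m divides y and y > 0, m ≤ y. y < n, so m < n. Since n = l, m < l. From z > 0, by multiplying by a positive, m * z < l * z.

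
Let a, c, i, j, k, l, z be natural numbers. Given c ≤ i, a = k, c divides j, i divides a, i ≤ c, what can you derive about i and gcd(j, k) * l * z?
i divides gcd(j, k) * l * z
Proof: c ≤ i and i ≤ c, hence c = i. c divides j, so i divides j. a = k and i divides a, therefore i divides k. i divides j, so i divides gcd(j, k). Then i divides gcd(j, k) * l. Then i divides gcd(j, k) * l * z.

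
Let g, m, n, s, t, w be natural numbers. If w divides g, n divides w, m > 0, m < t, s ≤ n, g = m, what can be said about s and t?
s < t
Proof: Since n divides w and w divides g, n divides g. g = m, so n divides m. Since m > 0, n ≤ m. Since s ≤ n, s ≤ m. m < t, so s < t.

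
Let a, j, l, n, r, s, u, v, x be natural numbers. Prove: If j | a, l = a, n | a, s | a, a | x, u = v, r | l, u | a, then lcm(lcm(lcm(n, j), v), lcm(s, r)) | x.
n | a and j | a, therefore lcm(n, j) | a. Since u = v and u | a, v | a. lcm(n, j) | a, so lcm(lcm(n, j), v) | a. l = a and r | l, thus r | a. Because s | a, lcm(s, r) | a. Since lcm(lcm(n, j), v) | a, lcm(lcm(lcm(n, j), v), lcm(s, r)) | a. a | x, so lcm(lcm(lcm(n, j), v), lcm(s, r)) | x.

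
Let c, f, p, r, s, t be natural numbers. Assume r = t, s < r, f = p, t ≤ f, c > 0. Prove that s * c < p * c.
r = t and s < r, so s < t. f = p and t ≤ f, so t ≤ p. s < t, so s < p. Combining with c > 0, by multiplying by a positive, s * c < p * c.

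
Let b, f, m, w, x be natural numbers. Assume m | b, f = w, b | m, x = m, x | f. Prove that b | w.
Since m | b and b | m, m = b. x = m, so x = b. Because f = w and x | f, x | w. x = b, so b | w.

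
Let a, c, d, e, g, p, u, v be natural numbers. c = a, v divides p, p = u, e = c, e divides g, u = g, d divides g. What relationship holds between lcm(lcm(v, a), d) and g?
lcm(lcm(v, a), d) divides g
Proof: p = u and u = g, so p = g. v divides p, so v divides g. e = c and c = a, therefore e = a. From e divides g, a divides g. v divides g, so lcm(v, a) divides g. d divides g, so lcm(lcm(v, a), d) divides g.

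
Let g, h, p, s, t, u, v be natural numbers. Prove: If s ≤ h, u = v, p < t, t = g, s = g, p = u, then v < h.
Since p = u and u = v, p = v. p < t, so v < t. Since t = g, v < g. s = g and s ≤ h, so g ≤ h. From v < g, v < h.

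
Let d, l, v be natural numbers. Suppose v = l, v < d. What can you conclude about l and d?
l < d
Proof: v = l and v < d. By substitution, l < d.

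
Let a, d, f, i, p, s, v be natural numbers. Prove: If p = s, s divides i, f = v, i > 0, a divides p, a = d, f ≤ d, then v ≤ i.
p = s and a divides p, thus a divides s. Since s divides i, a divides i. Since a = d, d divides i. i > 0, so d ≤ i. Since f ≤ d, f ≤ i. Since f = v, v ≤ i.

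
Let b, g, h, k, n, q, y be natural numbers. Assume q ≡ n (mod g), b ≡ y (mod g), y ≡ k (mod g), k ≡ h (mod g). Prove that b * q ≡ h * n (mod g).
Since b ≡ y (mod g) and y ≡ k (mod g), b ≡ k (mod g). k ≡ h (mod g), so b ≡ h (mod g). Since q ≡ n (mod g), b * q ≡ h * n (mod g).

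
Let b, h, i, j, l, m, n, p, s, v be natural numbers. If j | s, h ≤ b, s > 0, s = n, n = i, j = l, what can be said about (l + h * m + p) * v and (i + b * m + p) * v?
(l + h * m + p) * v ≤ (i + b * m + p) * v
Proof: From s = n and n = i, s = i. j | s and s > 0, hence j ≤ s. Since j = l, l ≤ s. Since s = i, l ≤ i. Because h ≤ b, h * m ≤ b * m. Then h * m + p ≤ b * m + p. Since l ≤ i, l + h * m + p ≤ i + b * m + p. Then (l + h * m + p) * v ≤ (i + b * m + p) * v.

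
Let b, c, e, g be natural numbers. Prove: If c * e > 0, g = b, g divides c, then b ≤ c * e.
g = b and g divides c, thus b divides c. Then b divides c * e. c * e > 0, so b ≤ c * e.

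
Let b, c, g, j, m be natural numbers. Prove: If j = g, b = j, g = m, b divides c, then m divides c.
Because b = j and j = g, b = g. Since g = m, b = m. Since b divides c, m divides c.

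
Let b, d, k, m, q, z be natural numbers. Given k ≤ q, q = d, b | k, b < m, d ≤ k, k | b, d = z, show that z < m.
Since b | k and k | b, b = k. q = d and k ≤ q, hence k ≤ d. Since d ≤ k, k = d. b = k, so b = d. Since d = z, b = z. Because b < m, z < m.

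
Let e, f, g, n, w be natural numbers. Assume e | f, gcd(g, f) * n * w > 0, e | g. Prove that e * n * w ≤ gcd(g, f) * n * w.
e | g and e | f, so e | gcd(g, f). Then e * n | gcd(g, f) * n. Then e * n * w | gcd(g, f) * n * w. gcd(g, f) * n * w > 0, so e * n * w ≤ gcd(g, f) * n * w.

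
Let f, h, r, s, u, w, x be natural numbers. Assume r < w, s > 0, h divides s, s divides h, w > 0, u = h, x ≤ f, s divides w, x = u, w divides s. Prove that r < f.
w divides s and s > 0, therefore w ≤ s. Since s divides w and w > 0, s ≤ w. Since w ≤ s, w = s. Since s divides h and h divides s, s = h. w = s, so w = h. From r < w, r < h. Since x = u and u = h, x = h. x ≤ f, so h ≤ f. r < h, so r < f.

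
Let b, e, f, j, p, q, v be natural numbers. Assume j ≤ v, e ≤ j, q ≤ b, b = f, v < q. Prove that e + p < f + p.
Because e ≤ j and j ≤ v, e ≤ v. Since v < q, e < q. b = f and q ≤ b, hence q ≤ f. Since e < q, e < f. Then e + p < f + p.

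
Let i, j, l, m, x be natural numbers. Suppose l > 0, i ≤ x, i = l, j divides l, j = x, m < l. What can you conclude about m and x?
m < x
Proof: From i = l and i ≤ x, l ≤ x. j = x and j divides l, so x divides l. Since l > 0, x ≤ l. l ≤ x, so l = x. m < l, so m < x.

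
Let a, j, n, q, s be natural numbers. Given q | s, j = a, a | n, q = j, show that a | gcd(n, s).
q = j and q | s, therefore j | s. Since j = a, a | s. Because a | n, a | gcd(n, s).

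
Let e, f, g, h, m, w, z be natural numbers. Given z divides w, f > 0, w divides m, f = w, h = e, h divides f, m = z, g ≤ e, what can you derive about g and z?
g ≤ z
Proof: From m = z and w divides m, w divides z. Since z divides w, w = z. Since f = w, f = z. h = e and h divides f, hence e divides f. f > 0, so e ≤ f. f = z, so e ≤ z. Because g ≤ e, g ≤ z.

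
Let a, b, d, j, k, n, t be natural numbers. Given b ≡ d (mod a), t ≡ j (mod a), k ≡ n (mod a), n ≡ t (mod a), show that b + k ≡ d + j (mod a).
From k ≡ n (mod a) and n ≡ t (mod a), k ≡ t (mod a). Since t ≡ j (mod a), k ≡ j (mod a). Because b ≡ d (mod a), by adding congruences, b + k ≡ d + j (mod a).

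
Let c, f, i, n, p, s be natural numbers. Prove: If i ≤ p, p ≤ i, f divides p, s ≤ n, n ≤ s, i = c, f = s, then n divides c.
Because p ≤ i and i ≤ p, p = i. Since i = c, p = c. Since s ≤ n and n ≤ s, s = n. Since f = s, f = n. f divides p, so n divides p. Since p = c, n divides c.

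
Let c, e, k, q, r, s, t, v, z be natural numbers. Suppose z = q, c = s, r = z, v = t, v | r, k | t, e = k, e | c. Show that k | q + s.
r = z and z = q, therefore r = q. Since v | r, v | q. v = t, so t | q. k | t, so k | q. c = s and e | c, hence e | s. Since e = k, k | s. k | q, so k | q + s.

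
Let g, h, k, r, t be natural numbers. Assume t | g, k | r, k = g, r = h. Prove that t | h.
k = g and k | r, thus g | r. t | g, so t | r. r = h, so t | h.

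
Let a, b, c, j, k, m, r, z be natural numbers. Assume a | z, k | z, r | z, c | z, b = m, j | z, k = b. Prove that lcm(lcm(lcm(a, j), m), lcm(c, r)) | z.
a | z and j | z, so lcm(a, j) | z. Because k = b and b = m, k = m. k | z, so m | z. lcm(a, j) | z, so lcm(lcm(a, j), m) | z. c | z and r | z, therefore lcm(c, r) | z. Since lcm(lcm(a, j), m) | z, lcm(lcm(lcm(a, j), m), lcm(c, r)) | z.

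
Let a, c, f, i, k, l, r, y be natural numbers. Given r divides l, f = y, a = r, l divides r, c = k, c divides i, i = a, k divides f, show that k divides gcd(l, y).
i = a and a = r, therefore i = r. Since r divides l and l divides r, r = l. From i = r, i = l. From c = k and c divides i, k divides i. Because i = l, k divides l. f = y and k divides f, hence k divides y. k divides l, so k divides gcd(l, y).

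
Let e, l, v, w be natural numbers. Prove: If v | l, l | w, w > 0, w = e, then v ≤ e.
From v | l and l | w, v | w. Since w > 0, v ≤ w. Since w = e, v ≤ e.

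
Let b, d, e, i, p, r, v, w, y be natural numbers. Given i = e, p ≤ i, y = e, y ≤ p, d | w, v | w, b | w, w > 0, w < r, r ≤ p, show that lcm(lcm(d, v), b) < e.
i = e and p ≤ i, thus p ≤ e. From y = e and y ≤ p, e ≤ p. p ≤ e, so p = e. d | w and v | w, hence lcm(d, v) | w. b | w, so lcm(lcm(d, v), b) | w. w > 0, so lcm(lcm(d, v), b) ≤ w. w < r and r ≤ p, thus w < p. From lcm(lcm(d, v), b) ≤ w, lcm(lcm(d, v), b) < p. Since p = e, lcm(lcm(d, v), b) < e.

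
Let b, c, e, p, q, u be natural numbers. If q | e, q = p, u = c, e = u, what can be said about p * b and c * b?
p * b | c * b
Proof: Because e = u and u = c, e = c. Since q = p and q | e, p | e. From e = c, p | c. Then p * b | c * b.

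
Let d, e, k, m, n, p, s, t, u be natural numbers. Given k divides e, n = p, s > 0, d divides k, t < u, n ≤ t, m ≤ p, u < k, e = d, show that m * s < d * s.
Since e = d and k divides e, k divides d. Since d divides k, k = d. Because n ≤ t and t < u, n < u. Because n = p, p < u. Since u < k, p < k. Since m ≤ p, m < k. Since k = d, m < d. Since s > 0, by multiplying by a positive, m * s < d * s.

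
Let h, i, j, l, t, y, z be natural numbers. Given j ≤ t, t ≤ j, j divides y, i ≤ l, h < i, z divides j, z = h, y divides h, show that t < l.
z = h and z divides j, so h divides j. From j divides y and y divides h, j divides h. h divides j, so h = j. From j ≤ t and t ≤ j, j = t. Since h = j, h = t. Since h < i and i ≤ l, h < l. Since h = t, t < l.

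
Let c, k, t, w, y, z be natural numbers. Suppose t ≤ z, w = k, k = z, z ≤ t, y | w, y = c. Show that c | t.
z ≤ t and t ≤ z, so z = t. Since k = z, k = t. w = k and y | w, thus y | k. Since y = c, c | k. k = t, so c | t.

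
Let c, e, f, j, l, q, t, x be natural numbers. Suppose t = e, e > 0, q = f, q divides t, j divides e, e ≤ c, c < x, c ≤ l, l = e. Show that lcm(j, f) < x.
q = f and q divides t, hence f divides t. From t = e, f divides e. j divides e, so lcm(j, f) divides e. From e > 0, lcm(j, f) ≤ e. Because l = e and c ≤ l, c ≤ e. From e ≤ c, c = e. From c < x, e < x. Because lcm(j, f) ≤ e, lcm(j, f) < x.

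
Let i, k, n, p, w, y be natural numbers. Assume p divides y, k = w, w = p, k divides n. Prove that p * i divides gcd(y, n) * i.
k = w and w = p, thus k = p. Since k divides n, p divides n. From p divides y, p divides gcd(y, n). Then p * i divides gcd(y, n) * i.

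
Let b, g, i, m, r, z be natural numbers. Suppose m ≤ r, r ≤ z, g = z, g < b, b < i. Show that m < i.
m ≤ r and r ≤ z, hence m ≤ z. Since g = z and g < b, z < b. m ≤ z, so m < b. Since b < i, m < i.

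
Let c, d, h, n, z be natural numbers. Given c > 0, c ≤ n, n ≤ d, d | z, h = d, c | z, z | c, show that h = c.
z | c and c | z, hence z = c. d | z, so d | c. Since c > 0, d ≤ c. c ≤ n and n ≤ d, thus c ≤ d. Since d ≤ c, d = c. h = d, so h = c.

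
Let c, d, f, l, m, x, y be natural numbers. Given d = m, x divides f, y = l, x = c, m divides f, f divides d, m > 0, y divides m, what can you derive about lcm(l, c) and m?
lcm(l, c) ≤ m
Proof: From y = l and y divides m, l divides m. From d = m and f divides d, f divides m. m divides f, so f = m. x = c and x divides f, so c divides f. Since f = m, c divides m. Because l divides m, lcm(l, c) divides m. m > 0, so lcm(l, c) ≤ m.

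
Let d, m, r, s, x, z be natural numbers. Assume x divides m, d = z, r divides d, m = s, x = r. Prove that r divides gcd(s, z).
From m = s and x divides m, x divides s. From x = r, r divides s. Because d = z and r divides d, r divides z. Since r divides s, r divides gcd(s, z).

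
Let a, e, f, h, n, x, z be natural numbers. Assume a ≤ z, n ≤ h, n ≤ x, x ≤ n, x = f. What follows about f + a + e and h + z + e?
f + a + e ≤ h + z + e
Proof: Because n ≤ x and x ≤ n, n = x. x = f, so n = f. Since n ≤ h, f ≤ h. a ≤ z, so f + a ≤ h + z. Then f + a + e ≤ h + z + e.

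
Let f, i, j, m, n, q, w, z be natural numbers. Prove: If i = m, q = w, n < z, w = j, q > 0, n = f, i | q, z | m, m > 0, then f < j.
n = f and n < z, so f < z. Since z | m and m > 0, z ≤ m. i = m and i | q, so m | q. Since q > 0, m ≤ q. Since q = w, m ≤ w. w = j, so m ≤ j. From z ≤ m, z ≤ j. f < z, so f < j.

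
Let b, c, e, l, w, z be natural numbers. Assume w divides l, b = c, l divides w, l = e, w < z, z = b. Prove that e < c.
w divides l and l divides w, hence w = l. l = e, so w = e. z = b and w < z, therefore w < b. Since w = e, e < b. Since b = c, e < c.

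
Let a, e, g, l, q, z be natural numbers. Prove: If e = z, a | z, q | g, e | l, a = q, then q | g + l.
Since e = z and e | l, z | l. a | z, so a | l. From a = q, q | l. q | g, so q | g + l.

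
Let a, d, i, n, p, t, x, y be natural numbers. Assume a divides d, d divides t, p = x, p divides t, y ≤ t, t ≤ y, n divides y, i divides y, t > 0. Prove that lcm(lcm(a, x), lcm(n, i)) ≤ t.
From a divides d and d divides t, a divides t. Because p = x and p divides t, x divides t. a divides t, so lcm(a, x) divides t. Since y ≤ t and t ≤ y, y = t. Since n divides y and i divides y, lcm(n, i) divides y. Since y = t, lcm(n, i) divides t. Since lcm(a, x) divides t, lcm(lcm(a, x), lcm(n, i)) divides t. Since t > 0, lcm(lcm(a, x), lcm(n, i)) ≤ t.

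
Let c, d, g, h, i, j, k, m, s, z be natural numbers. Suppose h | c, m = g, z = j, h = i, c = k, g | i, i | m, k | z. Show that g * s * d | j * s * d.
Since m = g and i | m, i | g. g | i, so i = g. From h = i, h = g. c = k and h | c, hence h | k. Because k | z, h | z. Since z = j, h | j. h = g, so g | j. Then g * s | j * s. Then g * s * d | j * s * d.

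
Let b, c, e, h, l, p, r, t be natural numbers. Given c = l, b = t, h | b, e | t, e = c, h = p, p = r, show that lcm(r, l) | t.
h = p and p = r, thus h = r. From b = t and h | b, h | t. h = r, so r | t. e = c and c = l, thus e = l. Since e | t, l | t. Since r | t, lcm(r, l) | t.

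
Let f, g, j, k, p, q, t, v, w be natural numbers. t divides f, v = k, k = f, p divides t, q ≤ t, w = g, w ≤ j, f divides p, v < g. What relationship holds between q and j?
q < j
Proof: Since f divides p and p divides t, f divides t. Since t divides f, f = t. k = f, so k = t. From v = k and v < g, k < g. From w = g and w ≤ j, g ≤ j. k < g, so k < j. k = t, so t < j. Since q ≤ t, q < j.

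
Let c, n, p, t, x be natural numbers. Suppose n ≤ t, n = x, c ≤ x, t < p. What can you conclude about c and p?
c < p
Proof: Since n = x and n ≤ t, x ≤ t. Since t < p, x < p. c ≤ x, so c < p.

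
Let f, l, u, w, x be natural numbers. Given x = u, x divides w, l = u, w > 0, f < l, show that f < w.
Because l = u and f < l, f < u. x = u and x divides w, therefore u divides w. w > 0, so u ≤ w. Since f < u, f < w.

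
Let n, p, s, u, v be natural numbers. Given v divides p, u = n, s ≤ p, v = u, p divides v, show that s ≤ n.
p divides v and v divides p, thus p = v. Since v = u, p = u. Since u = n, p = n. Since s ≤ p, s ≤ n.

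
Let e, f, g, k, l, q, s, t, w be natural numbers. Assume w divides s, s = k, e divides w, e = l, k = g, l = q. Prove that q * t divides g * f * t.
e = l and e divides w, therefore l divides w. From s = k and k = g, s = g. Because w divides s, w divides g. From l divides w, l divides g. l = q, so q divides g. Then q divides g * f. Then q * t divides g * f * t.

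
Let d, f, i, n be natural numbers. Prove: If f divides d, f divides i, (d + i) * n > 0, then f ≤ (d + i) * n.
f divides d and f divides i, thus f divides d + i. Then f divides (d + i) * n. Because (d + i) * n > 0, f ≤ (d + i) * n.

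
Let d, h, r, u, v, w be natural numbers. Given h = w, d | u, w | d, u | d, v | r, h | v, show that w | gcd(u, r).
Because d | u and u | d, d = u. Because w | d, w | u. Because h | v and v | r, h | r. From h = w, w | r. w | u, so w | gcd(u, r).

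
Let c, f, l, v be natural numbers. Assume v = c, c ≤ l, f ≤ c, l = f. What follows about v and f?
v = f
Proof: l = f and c ≤ l, hence c ≤ f. Since f ≤ c, c = f. Since v = c, v = f.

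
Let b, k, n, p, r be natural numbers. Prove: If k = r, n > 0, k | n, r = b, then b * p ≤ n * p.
Since k = r and k | n, r | n. r = b, so b | n. Since n > 0, b ≤ n. Then b * p ≤ n * p.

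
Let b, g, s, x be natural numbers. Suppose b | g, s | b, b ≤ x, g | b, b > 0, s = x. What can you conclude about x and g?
x = g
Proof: g | b and b | g, hence g = b. s = x and s | b, so x | b. Since b > 0, x ≤ b. From b ≤ x, b = x. Since g = b, g = x. Then x = g.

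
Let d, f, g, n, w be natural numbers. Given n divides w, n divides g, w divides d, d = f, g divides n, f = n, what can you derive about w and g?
w = g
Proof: d = f and w divides d, therefore w divides f. Since f = n, w divides n. Since n divides w, w = n. n divides g and g divides n, so n = g. Because w = n, w = g.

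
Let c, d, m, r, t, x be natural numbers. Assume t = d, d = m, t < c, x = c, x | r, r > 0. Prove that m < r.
t = d and d = m, thus t = m. x = c and x | r, hence c | r. Since r > 0, c ≤ r. Since t < c, t < r. t = m, so m < r.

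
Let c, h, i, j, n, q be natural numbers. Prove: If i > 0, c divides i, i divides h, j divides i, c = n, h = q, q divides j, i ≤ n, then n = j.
h = q and i divides h, thus i divides q. Because q divides j, i divides j. Since j divides i, j = i. c = n and c divides i, therefore n divides i. Since i > 0, n ≤ i. Because i ≤ n, i = n. From j = i, j = n. Then n = j.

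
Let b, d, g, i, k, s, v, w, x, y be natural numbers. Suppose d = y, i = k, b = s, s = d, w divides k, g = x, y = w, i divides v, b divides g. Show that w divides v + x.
i = k and i divides v, thus k divides v. Since w divides k, w divides v. Because s = d and d = y, s = y. y = w, so s = w. b = s and b divides g, so s divides g. Because g = x, s divides x. s = w, so w divides x. Since w divides v, w divides v + x.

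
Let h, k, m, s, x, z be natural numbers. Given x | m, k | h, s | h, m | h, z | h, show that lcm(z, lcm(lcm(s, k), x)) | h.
s | h and k | h, so lcm(s, k) | h. Since x | m and m | h, x | h. lcm(s, k) | h, so lcm(lcm(s, k), x) | h. Because z | h, lcm(z, lcm(lcm(s, k), x)) | h.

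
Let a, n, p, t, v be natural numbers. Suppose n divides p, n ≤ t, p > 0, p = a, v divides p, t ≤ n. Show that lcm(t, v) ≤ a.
Because n ≤ t and t ≤ n, n = t. Since n divides p, t divides p. Since v divides p, lcm(t, v) divides p. From p > 0, lcm(t, v) ≤ p. p = a, so lcm(t, v) ≤ a.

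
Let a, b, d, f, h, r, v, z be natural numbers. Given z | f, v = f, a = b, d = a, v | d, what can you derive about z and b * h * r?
z | b * h * r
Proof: d = a and v | d, thus v | a. a = b, so v | b. v = f, so f | b. z | f, so z | b. Then z | b * h. Then z | b * h * r.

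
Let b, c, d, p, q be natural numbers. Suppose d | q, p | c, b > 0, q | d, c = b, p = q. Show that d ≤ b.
q | d and d | q, so q = d. Because c = b and p | c, p | b. Because p = q, q | b. Since b > 0, q ≤ b. q = d, so d ≤ b.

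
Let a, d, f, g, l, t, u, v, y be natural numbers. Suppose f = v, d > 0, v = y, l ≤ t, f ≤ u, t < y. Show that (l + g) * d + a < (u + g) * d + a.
Because l ≤ t and t < y, l < y. From f = v and v = y, f = y. Since f ≤ u, y ≤ u. Since l < y, l < u. Then l + g < u + g. Since d > 0, (l + g) * d < (u + g) * d. Then (l + g) * d + a < (u + g) * d + a.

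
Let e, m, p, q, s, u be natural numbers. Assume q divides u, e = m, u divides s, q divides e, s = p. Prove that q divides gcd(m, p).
Since e = m and q divides e, q divides m. Since q divides u and u divides s, q divides s. s = p, so q divides p. q divides m, so q divides gcd(m, p).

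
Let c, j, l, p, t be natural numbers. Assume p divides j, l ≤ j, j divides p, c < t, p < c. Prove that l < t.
p divides j and j divides p, thus p = j. p < c and c < t, so p < t. p = j, so j < t. Since l ≤ j, l < t.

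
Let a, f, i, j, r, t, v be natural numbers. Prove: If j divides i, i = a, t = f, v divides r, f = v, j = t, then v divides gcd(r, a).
j = t and t = f, thus j = f. Since f = v, j = v. Because i = a and j divides i, j divides a. j = v, so v divides a. Because v divides r, v divides gcd(r, a).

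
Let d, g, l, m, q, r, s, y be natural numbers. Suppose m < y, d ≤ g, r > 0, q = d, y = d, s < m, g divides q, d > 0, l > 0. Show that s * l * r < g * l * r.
Since q = d and g divides q, g divides d. Because d > 0, g ≤ d. d ≤ g, so d = g. y = d, so y = g. s < m and m < y, hence s < y. y = g, so s < g. From l > 0, by multiplying by a positive, s * l < g * l. Using r > 0, by multiplying by a positive, s * l * r < g * l * r.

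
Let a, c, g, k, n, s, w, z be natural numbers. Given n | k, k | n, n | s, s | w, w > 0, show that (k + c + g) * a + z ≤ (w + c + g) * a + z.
Because n | k and k | n, n = k. Because n | s and s | w, n | w. n = k, so k | w. Since w > 0, k ≤ w. Then k + c ≤ w + c. Then k + c + g ≤ w + c + g. Then (k + c + g) * a ≤ (w + c + g) * a. Then (k + c + g) * a + z ≤ (w + c + g) * a + z.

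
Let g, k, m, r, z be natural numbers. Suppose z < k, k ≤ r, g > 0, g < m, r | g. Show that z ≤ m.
Because z < k and k ≤ r, z < r. Since r | g and g > 0, r ≤ g. g < m, so r < m. Since z < r, z < m. Then z ≤ m.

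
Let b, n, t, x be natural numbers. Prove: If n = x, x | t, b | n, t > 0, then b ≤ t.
From n = x and b | n, b | x. Since x | t, b | t. t > 0, so b ≤ t.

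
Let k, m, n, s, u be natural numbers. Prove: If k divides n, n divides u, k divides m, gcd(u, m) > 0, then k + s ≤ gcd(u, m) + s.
From k divides n and n divides u, k divides u. k divides m, so k divides gcd(u, m). Since gcd(u, m) > 0, k ≤ gcd(u, m). Then k + s ≤ gcd(u, m) + s.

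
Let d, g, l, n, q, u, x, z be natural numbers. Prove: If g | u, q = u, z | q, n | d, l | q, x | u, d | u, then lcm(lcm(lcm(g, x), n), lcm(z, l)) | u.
g | u and x | u, hence lcm(g, x) | u. Because n | d and d | u, n | u. Since lcm(g, x) | u, lcm(lcm(g, x), n) | u. z | q and l | q, thus lcm(z, l) | q. q = u, so lcm(z, l) | u. lcm(lcm(g, x), n) | u, so lcm(lcm(lcm(g, x), n), lcm(z, l)) | u.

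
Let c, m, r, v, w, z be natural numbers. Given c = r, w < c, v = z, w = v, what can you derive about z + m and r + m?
z + m < r + m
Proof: Since w = v and v = z, w = z. c = r and w < c, therefore w < r. Since w = z, z < r. Then z + m < r + m.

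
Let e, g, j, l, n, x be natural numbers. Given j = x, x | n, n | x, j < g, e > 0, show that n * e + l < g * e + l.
From x | n and n | x, x = n. From j = x, j = n. j < g, so n < g. e > 0, so n * e < g * e. Then n * e + l < g * e + l.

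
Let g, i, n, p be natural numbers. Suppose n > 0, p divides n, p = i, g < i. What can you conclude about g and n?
g < n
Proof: From p = i and p divides n, i divides n. n > 0, so i ≤ n. Since g < i, g < n.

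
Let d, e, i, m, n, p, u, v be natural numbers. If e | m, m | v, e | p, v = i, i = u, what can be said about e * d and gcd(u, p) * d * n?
e * d | gcd(u, p) * d * n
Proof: v = i and i = u, thus v = u. e | m and m | v, therefore e | v. Since v = u, e | u. Since e | p, e | gcd(u, p). Then e * d | gcd(u, p) * d. Then e * d | gcd(u, p) * d * n.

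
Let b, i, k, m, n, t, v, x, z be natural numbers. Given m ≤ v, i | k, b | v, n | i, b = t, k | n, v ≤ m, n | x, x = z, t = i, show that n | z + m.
x = z and n | x, therefore n | z. i | k and k | n, so i | n. n | i, so i = n. From t = i, t = n. v ≤ m and m ≤ v, therefore v = m. From b = t and b | v, t | v. v = m, so t | m. t = n, so n | m. n | z, so n | z + m.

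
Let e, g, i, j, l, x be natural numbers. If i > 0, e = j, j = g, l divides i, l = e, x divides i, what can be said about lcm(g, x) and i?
lcm(g, x) ≤ i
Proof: l = e and e = j, hence l = j. Since j = g, l = g. Since l divides i, g divides i. x divides i, so lcm(g, x) divides i. Since i > 0, lcm(g, x) ≤ i.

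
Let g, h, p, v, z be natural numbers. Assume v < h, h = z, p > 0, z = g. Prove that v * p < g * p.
h = z and z = g, thus h = g. Since v < h, v < g. p > 0, so v * p < g * p.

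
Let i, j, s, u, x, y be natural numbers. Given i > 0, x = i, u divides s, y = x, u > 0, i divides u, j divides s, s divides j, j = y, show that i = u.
Since i divides u and u > 0, i ≤ u. s divides j and j divides s, therefore s = j. j = y and y = x, hence j = x. s = j, so s = x. Since u divides s, u divides x. Since x = i, u divides i. From i > 0, u ≤ i. Since i ≤ u, i = u.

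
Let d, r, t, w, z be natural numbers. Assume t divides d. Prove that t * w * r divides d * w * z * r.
t divides d, hence t * w divides d * w. Then t * w divides d * w * z. Then t * w * r divides d * w * z * r.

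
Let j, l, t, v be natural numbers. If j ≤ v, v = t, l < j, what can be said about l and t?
l < t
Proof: v = t and j ≤ v, thus j ≤ t. Since l < j, l < t.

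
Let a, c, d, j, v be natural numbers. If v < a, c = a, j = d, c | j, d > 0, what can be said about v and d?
v < d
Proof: j = d and c | j, therefore c | d. d > 0, so c ≤ d. Since c = a, a ≤ d. v < a, so v < d.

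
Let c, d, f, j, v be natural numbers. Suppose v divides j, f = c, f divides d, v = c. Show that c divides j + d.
From v = c and v divides j, c divides j. Because f = c and f divides d, c divides d. c divides j, so c divides j + d.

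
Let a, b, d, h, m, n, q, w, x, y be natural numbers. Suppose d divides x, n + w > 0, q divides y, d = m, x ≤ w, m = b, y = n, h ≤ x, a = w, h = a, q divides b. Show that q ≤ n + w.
y = n and q divides y, thus q divides n. Since h = a and a = w, h = w. Since h ≤ x, w ≤ x. x ≤ w, so x = w. From d = m and d divides x, m divides x. Since m = b, b divides x. Since q divides b, q divides x. x = w, so q divides w. q divides n, so q divides n + w. Since n + w > 0, q ≤ n + w.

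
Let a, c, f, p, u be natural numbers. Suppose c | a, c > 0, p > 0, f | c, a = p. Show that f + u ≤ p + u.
f | c and c > 0, hence f ≤ c. a = p and c | a, so c | p. Since p > 0, c ≤ p. f ≤ c, so f ≤ p. Then f + u ≤ p + u.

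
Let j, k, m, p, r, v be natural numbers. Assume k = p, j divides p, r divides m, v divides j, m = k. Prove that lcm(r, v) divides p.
Since m = k and r divides m, r divides k. Since k = p, r divides p. v divides j and j divides p, so v divides p. Because r divides p, lcm(r, v) divides p.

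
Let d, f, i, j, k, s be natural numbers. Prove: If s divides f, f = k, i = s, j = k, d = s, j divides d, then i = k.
f = k and s divides f, hence s divides k. j = k and j divides d, thus k divides d. d = s, so k divides s. Since s divides k, s = k. i = s, so i = k.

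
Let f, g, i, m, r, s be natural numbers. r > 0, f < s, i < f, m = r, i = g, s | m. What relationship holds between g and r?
g < r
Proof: i < f and f < s, so i < s. i = g, so g < s. Because m = r and s | m, s | r. From r > 0, s ≤ r. g < s, so g < r.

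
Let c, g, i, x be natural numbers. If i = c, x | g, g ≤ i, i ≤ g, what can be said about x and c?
x | c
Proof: Since g ≤ i and i ≤ g, g = i. Since i = c, g = c. Since x | g, x | c.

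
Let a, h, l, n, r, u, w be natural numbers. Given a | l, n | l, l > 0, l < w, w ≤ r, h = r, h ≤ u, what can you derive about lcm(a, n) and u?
lcm(a, n) < u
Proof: a | l and n | l, thus lcm(a, n) | l. Since l > 0, lcm(a, n) ≤ l. h = r and h ≤ u, so r ≤ u. w ≤ r, so w ≤ u. l < w, so l < u. Because lcm(a, n) ≤ l, lcm(a, n) < u.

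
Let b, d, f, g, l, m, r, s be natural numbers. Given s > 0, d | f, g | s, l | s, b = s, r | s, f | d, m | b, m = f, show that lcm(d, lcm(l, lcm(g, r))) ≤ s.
f | d and d | f, therefore f = d. Since m = f, m = d. b = s and m | b, therefore m | s. m = d, so d | s. g | s and r | s, therefore lcm(g, r) | s. l | s, so lcm(l, lcm(g, r)) | s. Since d | s, lcm(d, lcm(l, lcm(g, r))) | s. s > 0, so lcm(d, lcm(l, lcm(g, r))) ≤ s.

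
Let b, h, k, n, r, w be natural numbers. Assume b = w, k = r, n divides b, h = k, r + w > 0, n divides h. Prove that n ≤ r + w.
h = k and k = r, therefore h = r. Since n divides h, n divides r. From b = w and n divides b, n divides w. Since n divides r, n divides r + w. Since r + w > 0, n ≤ r + w.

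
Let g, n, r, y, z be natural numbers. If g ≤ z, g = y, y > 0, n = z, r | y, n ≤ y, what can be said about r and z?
r ≤ z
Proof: Since g = y and g ≤ z, y ≤ z. n = z and n ≤ y, therefore z ≤ y. Since y ≤ z, y = z. From r | y and y > 0, r ≤ y. Since y = z, r ≤ z.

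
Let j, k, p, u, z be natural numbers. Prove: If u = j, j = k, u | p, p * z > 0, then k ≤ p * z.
Since u = j and j = k, u = k. u | p, so k | p. Then k | p * z. p * z > 0, so k ≤ p * z.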